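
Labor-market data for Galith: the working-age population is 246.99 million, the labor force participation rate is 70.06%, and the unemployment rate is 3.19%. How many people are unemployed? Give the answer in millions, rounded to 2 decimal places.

About 5.52 million are unemployed.

Labor force = 0.7006 × 246.99 = 173.04 million.
Unemployed = 0.0319 × 173.04 ≈ 5.52 million.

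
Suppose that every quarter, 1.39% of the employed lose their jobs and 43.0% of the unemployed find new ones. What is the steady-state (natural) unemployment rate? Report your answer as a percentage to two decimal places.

Steady-state unemployment rate ≈ 3.13%.

At steady state the flows balance: s·E = f·U, so U/(E+U) = s/(s+f).
u* = 1.39 / (1.39 + 43.0) = 1.39 / 44.39 = 3.13%.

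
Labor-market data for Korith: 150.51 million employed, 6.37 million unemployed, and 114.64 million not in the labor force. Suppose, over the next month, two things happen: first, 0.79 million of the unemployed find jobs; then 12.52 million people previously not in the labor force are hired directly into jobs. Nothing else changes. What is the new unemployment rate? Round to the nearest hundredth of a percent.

Initially, labor force = 150.51 + 6.37 = 156.88 million, so u = 6.37/156.88 = 4.06%.
After the first change, unemployed falls and employed rises by 0.79; labor force unchanged → E = 151.30, U = 5.58, labor force = 156.88 million.
After the second change, employed and labor force both rise by 12.52; unemployed unchanged → E = 163.82, U = 5.58, labor force = 169.40 million.
New unemployment rate = 5.58 / 169.40 = 3.29%.

New unemployment rate ≈ 3.29%.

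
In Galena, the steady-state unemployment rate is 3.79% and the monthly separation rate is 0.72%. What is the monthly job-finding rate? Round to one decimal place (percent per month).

From u* = s/(s+f): f = s·(1−u)/u.
f = 0.72 × (1 − 0.0379) / 0.0379 = 0.6927 / 0.0379 ≈ 18.3% per month.

Job-finding rate ≈ 18.3% per month.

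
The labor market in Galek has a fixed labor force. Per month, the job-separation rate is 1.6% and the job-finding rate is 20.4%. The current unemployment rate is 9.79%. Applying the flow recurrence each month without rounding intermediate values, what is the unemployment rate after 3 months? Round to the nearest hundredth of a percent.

With a fixed labor force, u_{t+1} = u_t + s·(1−u_t) − f·u_t = u_t·(1−s−f) + s.
Here 1−s−f = 0.780 and s = 0.016.
u_1 = 0.097900 × 0.780 + 0.016 = 0.092362.
u_2 = 0.092362 × 0.780 + 0.016 = 0.088042.
u_3 = 0.088042 × 0.780 + 0.016 = 0.084673.

Unemployment rate after three months ≈ 8.47%.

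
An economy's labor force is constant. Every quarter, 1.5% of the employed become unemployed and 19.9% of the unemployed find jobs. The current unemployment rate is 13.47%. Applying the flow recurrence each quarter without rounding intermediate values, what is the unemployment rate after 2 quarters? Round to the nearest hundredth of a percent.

Unemployment rate after two quarters ≈ 11.00%.

With a fixed labor force, u_{t+1} = u_t + s·(1−u_t) − f·u_t = u_t·(1−s−f) + s.
Here 1−s−f = 0.786 and s = 0.015.
u_1 = 0.134700 × 0.786 + 0.015 = 0.120874.
u_2 = 0.120874 × 0.786 + 0.015 = 0.110007.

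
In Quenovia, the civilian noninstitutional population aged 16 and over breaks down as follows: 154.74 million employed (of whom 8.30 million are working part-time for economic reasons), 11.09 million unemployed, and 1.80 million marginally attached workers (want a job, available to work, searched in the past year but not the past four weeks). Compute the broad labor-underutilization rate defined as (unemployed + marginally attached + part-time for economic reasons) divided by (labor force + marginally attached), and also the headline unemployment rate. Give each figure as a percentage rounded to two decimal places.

Broad underutilization rate ≈ 12.64%; headline unemployment rate ≈ 6.69%.

Labor force = 154.74 + 11.09 = 165.83 million.
Numerator = 11.09 + 1.80 + 8.30 = 21.19 million.
Denominator = 165.83 + 1.80 = 167.63 million.
Broad rate = 21.19 / 167.63 = 12.64%.
Headline unemployment rate = 11.09 / 165.83 = 6.69%.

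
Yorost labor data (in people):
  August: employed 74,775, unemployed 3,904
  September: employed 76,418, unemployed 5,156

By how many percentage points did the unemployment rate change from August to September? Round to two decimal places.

The unemployment rate changed by +1.36 percentage points.

August: labor force = 74,775 + 3,904 = 78,679; u = 3,904/78,679 = 4.96%.
September: labor force = 76,418 + 5,156 = 81,574; u = 5,156/81,574 = 6.32%.
Change = 6.32% − 4.96% = +1.36 pp.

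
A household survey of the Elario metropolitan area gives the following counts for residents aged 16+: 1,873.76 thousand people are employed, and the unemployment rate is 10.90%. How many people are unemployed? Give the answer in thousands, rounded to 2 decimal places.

Let U be the number unemployed. The labor force is E + U, and U/(E+U) = 0.1090.
So U = 0.1090 × 1,873.76 / (1 − 0.1090) = 204.2398 / 0.8910 ≈ 229.23 thousand.

About 229.23 thousand are unemployed.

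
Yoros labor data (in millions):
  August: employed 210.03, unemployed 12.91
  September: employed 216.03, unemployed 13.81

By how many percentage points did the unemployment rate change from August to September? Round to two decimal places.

The unemployment rate changed by +0.22 percentage points.

August: labor force = 210.03 + 12.91 = 222.94; u = 12.91/222.94 = 5.79%.
September: labor force = 216.03 + 13.81 = 229.84; u = 13.81/229.84 = 6.01%.
Change = 6.01% − 5.79% = +0.22 pp.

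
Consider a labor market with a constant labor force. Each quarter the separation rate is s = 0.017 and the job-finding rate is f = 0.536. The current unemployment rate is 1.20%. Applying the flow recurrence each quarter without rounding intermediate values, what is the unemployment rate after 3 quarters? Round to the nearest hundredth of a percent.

Unemployment rate after three quarters ≈ 2.91%.

With a fixed labor force, u_{t+1} = u_t + s·(1−u_t) − f·u_t = u_t·(1−s−f) + s.
Here 1−s−f = 0.447 and s = 0.017.
u_1 = 0.012000 × 0.447 + 0.017 = 0.022364.
u_2 = 0.022364 × 0.447 + 0.017 = 0.026997.
u_3 = 0.026997 × 0.447 + 0.017 = 0.029068.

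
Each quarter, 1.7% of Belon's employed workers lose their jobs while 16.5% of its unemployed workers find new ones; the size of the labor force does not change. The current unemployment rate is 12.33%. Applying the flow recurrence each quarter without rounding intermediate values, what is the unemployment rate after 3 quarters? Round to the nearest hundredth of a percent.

Unemployment rate after three quarters ≈ 10.98%.

With a fixed labor force, u_{t+1} = u_t + s·(1−u_t) − f·u_t = u_t·(1−s−f) + s.
Here 1−s−f = 0.818 and s = 0.017.
u_1 = 0.123300 × 0.818 + 0.017 = 0.117859.
u_2 = 0.117859 × 0.818 + 0.017 = 0.113409.
u_3 = 0.113409 × 0.818 + 0.017 = 0.109769.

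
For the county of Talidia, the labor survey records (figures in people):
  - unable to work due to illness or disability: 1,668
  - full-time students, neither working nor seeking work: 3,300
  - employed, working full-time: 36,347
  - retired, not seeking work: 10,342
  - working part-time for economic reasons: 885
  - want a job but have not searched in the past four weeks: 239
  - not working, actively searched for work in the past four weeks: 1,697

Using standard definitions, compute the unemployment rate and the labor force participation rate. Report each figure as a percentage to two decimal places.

Unemployment rate ≈ 4.36%; labor force participation rate ≈ 71.46%.

Employed = 36,347 + 885 = 37,232 (anyone who worked, including part-time for economic reasons, counts as employed).
Unemployed = 1,697.
Labor force = 37,232 + 1,697 = 38,929.
Not in labor force = 1,668 + 3,300 + 10,342 + 239 = 15,549 (those not working and not actively searching are outside the labor force — including those who want a job but have given up searching).
Civilian working-age population = 38,929 + 15,549 = 54,478.
Unemployment rate = 1,697 / 38,929 = 4.36%.
Labor force participation rate = 38,929 / 54,478 = 71.46%.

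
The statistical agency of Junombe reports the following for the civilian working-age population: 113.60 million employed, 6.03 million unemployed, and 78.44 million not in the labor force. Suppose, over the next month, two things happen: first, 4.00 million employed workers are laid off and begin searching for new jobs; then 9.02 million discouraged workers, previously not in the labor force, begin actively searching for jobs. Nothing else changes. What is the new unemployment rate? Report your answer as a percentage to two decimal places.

Initially, labor force = 113.60 + 6.03 = 119.63 million, so u = 6.03/119.63 = 5.04%.
After the first change, employed falls and unemployed rises by 4.00; labor force unchanged → E = 109.60, U = 10.03, labor force = 119.63 million.
After the second change, unemployed and labor force both rise by 9.02 → E = 109.60, U = 19.05, labor force = 128.65 million.
New unemployment rate = 19.05 / 128.65 = 14.81%.

New unemployment rate ≈ 14.81%.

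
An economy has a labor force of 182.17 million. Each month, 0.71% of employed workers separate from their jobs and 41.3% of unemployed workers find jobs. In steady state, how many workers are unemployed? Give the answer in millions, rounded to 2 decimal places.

About 3.08 million are unemployed in steady state.

Steady-state unemployment rate u* = s/(s+f) = 0.71/(0.71+41.3) = 0.016901.
Unemployed = u* × labor force = 0.016901 × 182.17 ≈ 3.08 million.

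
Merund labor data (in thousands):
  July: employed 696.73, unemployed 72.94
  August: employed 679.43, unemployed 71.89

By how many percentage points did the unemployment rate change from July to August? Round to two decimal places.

July: labor force = 696.73 + 72.94 = 769.67; u = 72.94/769.67 = 9.48%.
August: labor force = 679.43 + 71.89 = 751.32; u = 71.89/751.32 = 9.57%.
Change = 9.57% − 9.48% = +0.09 pp.

The unemployment rate changed by +0.09 percentage points.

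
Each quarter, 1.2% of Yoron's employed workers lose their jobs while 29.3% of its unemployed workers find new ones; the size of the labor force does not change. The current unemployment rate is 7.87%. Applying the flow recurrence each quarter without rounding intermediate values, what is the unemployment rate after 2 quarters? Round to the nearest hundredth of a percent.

With a fixed labor force, u_{t+1} = u_t + s·(1−u_t) − f·u_t = u_t·(1−s−f) + s.
Here 1−s−f = 0.695 and s = 0.012.
u_1 = 0.078700 × 0.695 + 0.012 = 0.066697.
u_2 = 0.066697 × 0.695 + 0.012 = 0.058354.

Unemployment rate after two quarters ≈ 5.84%.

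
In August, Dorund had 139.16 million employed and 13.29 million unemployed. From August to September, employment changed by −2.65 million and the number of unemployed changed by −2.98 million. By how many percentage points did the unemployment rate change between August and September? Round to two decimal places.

The unemployment rate changed by −1.70 percentage points.

August: labor force = 139.16 + 13.29 = 152.45; u = 13.29/152.45 = 8.72%.
September: labor force = 136.51 + 10.31 = 146.82; u = 10.31/146.82 = 7.02%.
Change = 7.02% − 8.72% = −1.70 pp.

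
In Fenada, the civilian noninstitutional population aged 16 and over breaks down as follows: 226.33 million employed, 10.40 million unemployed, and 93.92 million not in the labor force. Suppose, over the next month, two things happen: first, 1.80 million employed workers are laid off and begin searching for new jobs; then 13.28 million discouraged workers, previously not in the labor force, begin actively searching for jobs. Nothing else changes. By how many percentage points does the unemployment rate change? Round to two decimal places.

Initially, labor force = 226.33 + 10.40 = 236.73 million, so u = 10.40/236.73 = 4.39%.
After the first change, employed falls and unemployed rises by 1.80; labor force unchanged → E = 224.53, U = 12.20, labor force = 236.73 million.
After the second change, unemployed and labor force both rise by 13.28 → E = 224.53, U = 25.48, labor force = 250.01 million.
New unemployment rate = 25.48 / 250.01 = 10.19%.
Change = 10.19% − 4.39% = +5.80 percentage points.

The unemployment rate changes by +5.80 percentage points.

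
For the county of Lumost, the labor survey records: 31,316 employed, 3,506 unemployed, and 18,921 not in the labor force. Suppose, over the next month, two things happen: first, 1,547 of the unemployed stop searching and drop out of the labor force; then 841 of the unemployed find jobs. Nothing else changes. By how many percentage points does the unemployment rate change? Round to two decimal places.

Initially, labor force = 31,316 + 3,506 = 34,822, so u = 3,506/34,822 = 10.07%.
After the first change, unemployed and labor force both fall by 1,547 → E = 31,316, U = 1,959, labor force = 33,275.
After the second change, unemployed falls and employed rises by 841; labor force unchanged → E = 32,157, U = 1,118, labor force = 33,275.
New unemployment rate = 1,118 / 33,275 = 3.36%.
Change = 3.36% − 10.07% = −6.71 percentage points.

The unemployment rate changes by −6.71 percentage points.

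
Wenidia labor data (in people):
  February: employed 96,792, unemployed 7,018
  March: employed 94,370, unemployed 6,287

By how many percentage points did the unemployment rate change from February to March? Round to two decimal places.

The unemployment rate changed by −0.51 percentage points.

February: labor force = 96,792 + 7,018 = 103,810; u = 7,018/103,810 = 6.76%.
March: labor force = 94,370 + 6,287 = 100,657; u = 6,287/100,657 = 6.25%.
Change = 6.25% − 6.76% = −0.51 pp.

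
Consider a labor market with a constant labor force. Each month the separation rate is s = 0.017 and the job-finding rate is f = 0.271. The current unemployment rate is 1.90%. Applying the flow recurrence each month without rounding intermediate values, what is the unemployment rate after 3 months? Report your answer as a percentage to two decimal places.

Unemployment rate after three months ≈ 4.46%.

With a fixed labor force, u_{t+1} = u_t + s·(1−u_t) − f·u_t = u_t·(1−s−f) + s.
Here 1−s−f = 0.712 and s = 0.017.
u_1 = 0.019000 × 0.712 + 0.017 = 0.030528.
u_2 = 0.030528 × 0.712 + 0.017 = 0.038736.
u_3 = 0.038736 × 0.712 + 0.017 = 0.044580.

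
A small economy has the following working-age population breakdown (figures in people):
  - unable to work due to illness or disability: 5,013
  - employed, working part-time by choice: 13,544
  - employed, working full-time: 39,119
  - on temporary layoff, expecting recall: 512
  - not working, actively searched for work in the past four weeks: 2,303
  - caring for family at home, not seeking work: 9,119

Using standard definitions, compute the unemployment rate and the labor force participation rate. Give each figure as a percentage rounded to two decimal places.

Unemployment rate ≈ 5.07%; labor force participation rate ≈ 79.70%.

Employed = 13,544 + 39,119 = 52,663.
Unemployed = 512 + 2,303 = 2,815 (jobless and actively searching, or on temporary layoff).
Labor force = 52,663 + 2,815 = 55,478.
Not in labor force = 5,013 + 9,119 = 14,132 (those not working and not actively searching are outside the labor force).
Civilian working-age population = 55,478 + 14,132 = 69,610.
Unemployment rate = 2,815 / 55,478 = 5.07%.
Labor force participation rate = 55,478 / 69,610 = 79.70%.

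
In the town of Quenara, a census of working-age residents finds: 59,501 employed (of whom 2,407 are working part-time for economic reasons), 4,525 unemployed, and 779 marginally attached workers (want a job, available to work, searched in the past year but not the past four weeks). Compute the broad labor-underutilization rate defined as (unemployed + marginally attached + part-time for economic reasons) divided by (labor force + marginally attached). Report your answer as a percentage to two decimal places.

Labor force = 59,501 + 4,525 = 64,026.
Numerator = 4,525 + 779 + 2,407 = 7,711.
Denominator = 64,026 + 779 = 64,805.
Broad rate = 7,711 / 64,805 = 11.90%.

Broad underutilization rate ≈ 11.90%.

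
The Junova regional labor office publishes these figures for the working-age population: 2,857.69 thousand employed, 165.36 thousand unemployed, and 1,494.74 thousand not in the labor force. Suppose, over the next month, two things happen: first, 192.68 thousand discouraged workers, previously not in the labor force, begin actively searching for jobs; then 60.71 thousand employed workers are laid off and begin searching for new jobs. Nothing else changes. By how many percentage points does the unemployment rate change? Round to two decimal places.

Initially, labor force = 2,857.69 + 165.36 = 3,023.05 thousand, so u = 165.36/3,023.05 = 5.47%.
After the first change, unemployed and labor force both rise by 192.68 → E = 2,857.69, U = 358.04, labor force = 3,215.73 thousand.
After the second change, employed falls and unemployed rises by 60.71; labor force unchanged → E = 2,796.98, U = 418.75, labor force = 3,215.73 thousand.
New unemployment rate = 418.75 / 3,215.73 = 13.02%.
Change = 13.02% − 5.47% = +7.55 percentage points.

The unemployment rate changes by +7.55 percentage points.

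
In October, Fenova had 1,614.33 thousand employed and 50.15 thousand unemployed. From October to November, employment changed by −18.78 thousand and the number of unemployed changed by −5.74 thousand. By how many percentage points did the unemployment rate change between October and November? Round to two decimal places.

The unemployment rate changed by −0.30 percentage points.

October: labor force = 1,614.33 + 50.15 = 1,664.48; u = 50.15/1,664.48 = 3.01%.
November: labor force = 1,595.55 + 44.41 = 1,639.96; u = 44.41/1,639.96 = 2.71%.
Change = 2.71% − 3.01% = −0.30 pp.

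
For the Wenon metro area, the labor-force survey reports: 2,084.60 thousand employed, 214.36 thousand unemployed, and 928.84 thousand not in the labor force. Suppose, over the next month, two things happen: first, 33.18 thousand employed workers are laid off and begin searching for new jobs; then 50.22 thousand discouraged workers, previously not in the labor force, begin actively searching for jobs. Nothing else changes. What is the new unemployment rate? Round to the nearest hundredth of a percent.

New unemployment rate ≈ 12.68%.

Initially, labor force = 2,084.60 + 214.36 = 2,298.96 thousand, so u = 214.36/2,298.96 = 9.32%.
After the first change, employed falls and unemployed rises by 33.18; labor force unchanged → E = 2,051.42, U = 247.54, labor force = 2,298.96 thousand.
After the second change, unemployed and labor force both rise by 50.22 → E = 2,051.42, U = 297.76, labor force = 2,349.18 thousand.
New unemployment rate = 297.76 / 2,349.18 = 12.68%.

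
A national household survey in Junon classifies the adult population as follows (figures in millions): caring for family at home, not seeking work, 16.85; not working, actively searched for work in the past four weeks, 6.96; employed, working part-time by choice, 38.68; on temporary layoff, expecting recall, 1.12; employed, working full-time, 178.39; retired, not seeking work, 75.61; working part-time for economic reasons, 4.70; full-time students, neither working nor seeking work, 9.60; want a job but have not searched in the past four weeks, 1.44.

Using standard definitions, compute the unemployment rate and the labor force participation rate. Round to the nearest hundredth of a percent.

Unemployment rate ≈ 3.52%; labor force participation rate ≈ 68.95%.

Employed = 38.68 + 178.39 + 4.70 = 221.77 million (anyone who worked, including part-time for economic reasons, counts as employed).
Unemployed = 6.96 + 1.12 = 8.08 million (jobless and actively searching, or on temporary layoff).
Labor force = 221.77 + 8.08 = 229.85 million.
Not in labor force = 16.85 + 75.61 + 9.60 + 1.44 = 103.50 million (those not working and not actively searching are outside the labor force — including those who want a job but have given up searching).
Civilian working-age population = 229.85 + 103.50 = 333.35 million.
Unemployment rate = 8.08 / 229.85 = 3.52%.
Labor force participation rate = 229.85 / 333.35 = 68.95%.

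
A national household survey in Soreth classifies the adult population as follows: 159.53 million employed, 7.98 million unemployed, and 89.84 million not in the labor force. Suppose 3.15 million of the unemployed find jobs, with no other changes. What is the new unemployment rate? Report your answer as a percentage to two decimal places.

Initially, labor force = 159.53 + 7.98 = 167.51 million, so u = 7.98/167.51 = 4.76%.
After the change, unemployed falls and employed rises by 3.15; labor force unchanged → E = 162.68, U = 4.83, labor force = 167.51 million.
New unemployment rate = 4.83 / 167.51 = 2.88%.

New unemployment rate ≈ 2.88%.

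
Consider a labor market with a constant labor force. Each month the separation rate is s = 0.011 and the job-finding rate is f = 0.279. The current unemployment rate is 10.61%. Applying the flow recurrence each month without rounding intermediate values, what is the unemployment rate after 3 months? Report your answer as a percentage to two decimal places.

With a fixed labor force, u_{t+1} = u_t + s·(1−u_t) − f·u_t = u_t·(1−s−f) + s.
Here 1−s−f = 0.710 and s = 0.011.
u_1 = 0.106100 × 0.710 + 0.011 = 0.086331.
u_2 = 0.086331 × 0.710 + 0.011 = 0.072295.
u_3 = 0.072295 × 0.710 + 0.011 = 0.062329.

Unemployment rate after three months ≈ 6.23%.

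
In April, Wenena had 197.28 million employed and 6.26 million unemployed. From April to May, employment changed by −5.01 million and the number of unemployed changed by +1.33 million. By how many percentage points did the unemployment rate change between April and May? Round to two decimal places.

The unemployment rate changed by +0.72 percentage points.

April: labor force = 197.28 + 6.26 = 203.54; u = 6.26/203.54 = 3.08%.
May: labor force = 192.27 + 7.59 = 199.86; u = 7.59/199.86 = 3.80%.
Change = 3.80% − 3.08% = +0.72 pp.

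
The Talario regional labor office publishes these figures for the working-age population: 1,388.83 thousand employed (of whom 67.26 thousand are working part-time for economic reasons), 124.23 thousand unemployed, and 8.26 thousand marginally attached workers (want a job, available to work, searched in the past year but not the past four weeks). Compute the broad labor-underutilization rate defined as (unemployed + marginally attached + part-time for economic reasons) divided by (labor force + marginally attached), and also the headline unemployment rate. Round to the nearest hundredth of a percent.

Labor force = 1,388.83 + 124.23 = 1,513.06 thousand.
Numerator = 124.23 + 8.26 + 67.26 = 199.75 thousand.
Denominator = 1,513.06 + 8.26 = 1,521.32 thousand.
Broad rate = 199.75 / 1,521.32 = 13.13%.
Headline unemployment rate = 124.23 / 1,513.06 = 8.21%.

Broad underutilization rate ≈ 13.13%; headline unemployment rate ≈ 8.21%.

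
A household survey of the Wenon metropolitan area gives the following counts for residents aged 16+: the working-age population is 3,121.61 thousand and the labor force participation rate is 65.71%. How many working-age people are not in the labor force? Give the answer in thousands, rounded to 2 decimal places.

Share not in the labor force = 1 − 0.6571 = 0.3429.
Not in labor force = 0.3429 × 3,121.61 ≈ 1,070.40 thousand.

About 1,070.40 thousand are not in the labor force.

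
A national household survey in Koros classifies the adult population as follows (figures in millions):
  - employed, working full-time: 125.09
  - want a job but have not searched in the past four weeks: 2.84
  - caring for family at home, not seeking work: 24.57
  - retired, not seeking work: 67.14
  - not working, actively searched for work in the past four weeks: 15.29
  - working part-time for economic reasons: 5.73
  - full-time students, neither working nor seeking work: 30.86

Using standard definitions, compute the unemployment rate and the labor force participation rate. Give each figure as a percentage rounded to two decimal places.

Unemployment rate ≈ 10.46%; labor force participation rate ≈ 53.81%.

Employed = 125.09 + 5.73 = 130.82 million (anyone who worked, including part-time for economic reasons, counts as employed).
Unemployed = 15.29 million.
Labor force = 130.82 + 15.29 = 146.11 million.
Not in labor force = 2.84 + 24.57 + 67.14 + 30.86 = 125.41 million (those not working and not actively searching are outside the labor force — including those who want a job but have given up searching).
Civilian working-age population = 146.11 + 125.41 = 271.52 million.
Unemployment rate = 15.29 / 146.11 = 10.46%.
Labor force participation rate = 146.11 / 271.52 = 53.81%.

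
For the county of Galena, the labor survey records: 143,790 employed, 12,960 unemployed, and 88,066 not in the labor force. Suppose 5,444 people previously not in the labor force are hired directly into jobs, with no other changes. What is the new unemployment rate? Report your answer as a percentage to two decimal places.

Initially, labor force = 143,790 + 12,960 = 156,750, so u = 12,960/156,750 = 8.27%.
After the change, employed and labor force both rise by 5,444; unemployed unchanged → E = 149,234, U = 12,960, labor force = 162,194.
New unemployment rate = 12,960 / 162,194 = 7.99%.

New unemployment rate ≈ 7.99%.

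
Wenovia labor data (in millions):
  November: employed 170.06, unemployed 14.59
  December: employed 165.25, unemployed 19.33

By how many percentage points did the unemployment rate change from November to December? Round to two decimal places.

The unemployment rate changed by +2.57 percentage points.

November: labor force = 170.06 + 14.59 = 184.65; u = 14.59/184.65 = 7.90%.
December: labor force = 165.25 + 19.33 = 184.58; u = 19.33/184.58 = 10.47%.
Change = 10.47% − 7.90% = +2.57 pp.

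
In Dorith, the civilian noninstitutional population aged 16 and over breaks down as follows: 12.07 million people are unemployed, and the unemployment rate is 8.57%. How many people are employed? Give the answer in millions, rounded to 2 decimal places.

Labor force = U / u = 12.07 / 0.0857 ≈ 140.84 million.
Employed = labor force − unemployed = 140.84 − 12.07 = 128.77 million.

About 128.77 million are employed.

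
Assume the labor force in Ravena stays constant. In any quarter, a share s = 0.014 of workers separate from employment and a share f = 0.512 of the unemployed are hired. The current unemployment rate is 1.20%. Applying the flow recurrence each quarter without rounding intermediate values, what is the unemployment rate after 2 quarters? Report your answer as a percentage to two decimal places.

Unemployment rate after two quarters ≈ 2.33%.

With a fixed labor force, u_{t+1} = u_t + s·(1−u_t) − f·u_t = u_t·(1−s−f) + s.
Here 1−s−f = 0.474 and s = 0.014.
u_1 = 0.012000 × 0.474 + 0.014 = 0.019688.
u_2 = 0.019688 × 0.474 + 0.014 = 0.023332.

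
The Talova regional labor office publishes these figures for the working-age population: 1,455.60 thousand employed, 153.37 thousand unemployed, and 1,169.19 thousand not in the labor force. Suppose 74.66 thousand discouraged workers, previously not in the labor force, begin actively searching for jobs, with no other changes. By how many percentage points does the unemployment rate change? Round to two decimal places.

The unemployment rate changes by +4.01 percentage points.

Initially, labor force = 1,455.60 + 153.37 = 1,608.97 thousand, so u = 153.37/1,608.97 = 9.53%.
After the change, unemployed and labor force both rise by 74.66 → E = 1,455.60, U = 228.03, labor force = 1,683.63 thousand.
New unemployment rate = 228.03 / 1,683.63 = 13.54%.
Change = 13.54% − 9.53% = +4.01 percentage points.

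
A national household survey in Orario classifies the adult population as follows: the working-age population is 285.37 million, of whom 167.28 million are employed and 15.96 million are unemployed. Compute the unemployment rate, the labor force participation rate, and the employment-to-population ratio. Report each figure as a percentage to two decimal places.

Labor force = employed + unemployed = 167.28 + 15.96 = 183.24 million.
Unemployment rate = 15.96 / 183.24 = 8.71%.
Labor force participation rate = 183.24 / 285.37 = 64.21%.
Employment-population ratio = 167.28 / 285.37 = 58.62%.

Unemployment rate ≈ 8.71%; labor force participation rate ≈ 64.21%; employment-population ratio ≈ 58.62%.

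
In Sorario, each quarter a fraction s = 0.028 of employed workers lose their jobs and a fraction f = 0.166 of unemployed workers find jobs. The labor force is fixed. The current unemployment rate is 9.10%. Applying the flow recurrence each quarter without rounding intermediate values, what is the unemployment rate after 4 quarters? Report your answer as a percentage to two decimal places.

Unemployment rate after four quarters ≈ 12.18%.

With a fixed labor force, u_{t+1} = u_t + s·(1−u_t) − f·u_t = u_t·(1−s−f) + s.
Here 1−s−f = 0.806 and s = 0.028.
u_1 = 0.091000 × 0.806 + 0.028 = 0.101346.
u_2 = 0.101346 × 0.806 + 0.028 = 0.109685.
u_3 = 0.109685 × 0.806 + 0.028 = 0.116406.
u_4 = 0.116406 × 0.806 + 0.028 = 0.121823.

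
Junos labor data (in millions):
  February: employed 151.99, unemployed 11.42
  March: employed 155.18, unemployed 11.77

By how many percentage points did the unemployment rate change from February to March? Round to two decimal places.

The unemployment rate changed by +0.06 percentage points.

February: labor force = 151.99 + 11.42 = 163.41; u = 11.42/163.41 = 6.99%.
March: labor force = 155.18 + 11.77 = 166.95; u = 11.77/166.95 = 7.05%.
Change = 7.05% − 6.99% = +0.06 pp.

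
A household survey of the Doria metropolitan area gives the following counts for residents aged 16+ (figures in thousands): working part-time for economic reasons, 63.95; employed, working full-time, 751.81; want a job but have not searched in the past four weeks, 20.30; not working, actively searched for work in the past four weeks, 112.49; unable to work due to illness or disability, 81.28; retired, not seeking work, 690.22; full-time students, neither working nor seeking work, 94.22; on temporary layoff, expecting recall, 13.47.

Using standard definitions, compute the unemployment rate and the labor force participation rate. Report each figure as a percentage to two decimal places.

Unemployment rate ≈ 13.38%; labor force participation rate ≈ 51.52%.

Employed = 63.95 + 751.81 = 815.76 thousand (anyone who worked, including part-time for economic reasons, counts as employed).
Unemployed = 112.49 + 13.47 = 125.96 thousand (jobless and actively searching, or on temporary layoff).
Labor force = 815.76 + 125.96 = 941.72 thousand.
Not in labor force = 20.30 + 81.28 + 690.22 + 94.22 = 886.02 thousand (those not working and not actively searching are outside the labor force — including those who want a job but have given up searching).
Civilian working-age population = 941.72 + 886.02 = 1,827.74 thousand.
Unemployment rate = 125.96 / 941.72 = 13.38%.
Labor force participation rate = 941.72 / 1,827.74 = 51.52%.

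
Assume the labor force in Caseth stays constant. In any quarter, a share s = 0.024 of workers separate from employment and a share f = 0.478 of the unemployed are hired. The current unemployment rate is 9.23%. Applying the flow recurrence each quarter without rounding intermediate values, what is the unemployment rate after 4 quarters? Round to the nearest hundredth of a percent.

With a fixed labor force, u_{t+1} = u_t + s·(1−u_t) − f·u_t = u_t·(1−s−f) + s.
Here 1−s−f = 0.498 and s = 0.024.
u_1 = 0.092300 × 0.498 + 0.024 = 0.069965.
u_2 = 0.069965 × 0.498 + 0.024 = 0.058843.
u_3 = 0.058843 × 0.498 + 0.024 = 0.053304.
u_4 = 0.053304 × 0.498 + 0.024 = 0.050545.

Unemployment rate after four quarters ≈ 5.05%.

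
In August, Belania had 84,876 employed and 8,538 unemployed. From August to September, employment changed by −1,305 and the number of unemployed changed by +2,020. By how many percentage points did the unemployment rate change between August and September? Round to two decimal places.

August: labor force = 84,876 + 8,538 = 93,414; u = 8,538/93,414 = 9.14%.
September: labor force = 83,571 + 10,558 = 94,129; u = 10,558/94,129 = 11.22%.
Change = 11.22% − 9.14% = +2.08 pp.

The unemployment rate changed by +2.08 percentage points.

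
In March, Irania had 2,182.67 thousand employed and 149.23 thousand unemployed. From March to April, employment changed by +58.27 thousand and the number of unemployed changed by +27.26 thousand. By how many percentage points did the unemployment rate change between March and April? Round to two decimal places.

March: labor force = 2,182.67 + 149.23 = 2,331.90; u = 149.23/2,331.90 = 6.40%.
April: labor force = 2,240.94 + 176.49 = 2,417.43; u = 176.49/2,417.43 = 7.30%.
Change = 7.30% − 6.40% = +0.90 pp.

The unemployment rate changed by +0.90 percentage points.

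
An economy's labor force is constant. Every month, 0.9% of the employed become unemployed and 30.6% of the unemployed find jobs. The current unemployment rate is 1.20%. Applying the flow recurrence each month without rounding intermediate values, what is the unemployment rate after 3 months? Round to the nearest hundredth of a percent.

Unemployment rate after three months ≈ 2.32%.

With a fixed labor force, u_{t+1} = u_t + s·(1−u_t) − f·u_t = u_t·(1−s−f) + s.
Here 1−s−f = 0.685 and s = 0.009.
u_1 = 0.012000 × 0.685 + 0.009 = 0.017220.
u_2 = 0.017220 × 0.685 + 0.009 = 0.020796.
u_3 = 0.020796 × 0.685 + 0.009 = 0.023245.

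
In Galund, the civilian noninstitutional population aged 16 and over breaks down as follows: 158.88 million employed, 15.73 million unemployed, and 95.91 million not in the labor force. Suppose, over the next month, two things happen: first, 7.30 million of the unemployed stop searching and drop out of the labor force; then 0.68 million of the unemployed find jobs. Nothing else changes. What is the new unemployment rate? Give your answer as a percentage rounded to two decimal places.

Initially, labor force = 158.88 + 15.73 = 174.61 million, so u = 15.73/174.61 = 9.01%.
After the first change, unemployed and labor force both fall by 7.30 → E = 158.88, U = 8.43, labor force = 167.31 million.
After the second change, unemployed falls and employed rises by 0.68; labor force unchanged → E = 159.56, U = 7.75, labor force = 167.31 million.
New unemployment rate = 7.75 / 167.31 = 4.63%.

New unemployment rate ≈ 4.63%.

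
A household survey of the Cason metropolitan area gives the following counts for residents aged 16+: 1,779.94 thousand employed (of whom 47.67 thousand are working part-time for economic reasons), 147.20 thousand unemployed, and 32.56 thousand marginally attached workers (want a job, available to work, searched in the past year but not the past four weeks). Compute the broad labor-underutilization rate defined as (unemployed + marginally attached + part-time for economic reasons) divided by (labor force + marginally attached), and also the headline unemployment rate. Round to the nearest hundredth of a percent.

Broad underutilization rate ≈ 11.61%; headline unemployment rate ≈ 7.64%.

Labor force = 1,779.94 + 147.20 = 1,927.14 thousand.
Numerator = 147.20 + 32.56 + 47.67 = 227.43 thousand.
Denominator = 1,927.14 + 32.56 = 1,959.70 thousand.
Broad rate = 227.43 / 1,959.70 = 11.61%.
Headline unemployment rate = 147.20 / 1,927.14 = 7.64%.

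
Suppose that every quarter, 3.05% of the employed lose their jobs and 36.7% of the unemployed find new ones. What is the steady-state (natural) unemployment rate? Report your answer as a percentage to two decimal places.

Steady-state unemployment rate ≈ 7.67%.

At steady state the flows balance: s·E = f·U, so U/(E+U) = s/(s+f).
u* = 3.05 / (3.05 + 36.7) = 3.05 / 39.75 = 7.67%.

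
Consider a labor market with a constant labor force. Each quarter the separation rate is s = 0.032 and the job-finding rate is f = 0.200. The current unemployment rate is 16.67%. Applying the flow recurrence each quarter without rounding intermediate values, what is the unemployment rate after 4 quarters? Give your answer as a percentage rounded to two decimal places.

With a fixed labor force, u_{t+1} = u_t + s·(1−u_t) − f·u_t = u_t·(1−s−f) + s.
Here 1−s−f = 0.768 and s = 0.032.
u_1 = 0.166700 × 0.768 + 0.032 = 0.160026.
u_2 = 0.160026 × 0.768 + 0.032 = 0.154900.
u_3 = 0.154900 × 0.768 + 0.032 = 0.150963.
u_4 = 0.150963 × 0.768 + 0.032 = 0.147940.

Unemployment rate after four quarters ≈ 14.79%.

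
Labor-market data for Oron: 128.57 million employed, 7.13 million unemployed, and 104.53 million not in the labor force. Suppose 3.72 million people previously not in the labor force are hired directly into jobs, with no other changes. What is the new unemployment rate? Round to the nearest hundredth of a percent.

Initially, labor force = 128.57 + 7.13 = 135.70 million, so u = 7.13/135.70 = 5.25%.
After the change, employed and labor force both rise by 3.72; unemployed unchanged → E = 132.29, U = 7.13, labor force = 139.42 million.
New unemployment rate = 7.13 / 139.42 = 5.11%.

New unemployment rate ≈ 5.11%.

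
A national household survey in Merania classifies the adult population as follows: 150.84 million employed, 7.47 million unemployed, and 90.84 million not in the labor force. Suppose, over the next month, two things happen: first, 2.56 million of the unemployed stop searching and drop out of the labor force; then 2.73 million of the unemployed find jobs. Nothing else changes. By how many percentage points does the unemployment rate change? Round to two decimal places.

The unemployment rate changes by −3.32 percentage points.

Initially, labor force = 150.84 + 7.47 = 158.31 million, so u = 7.47/158.31 = 4.72%.
After the first change, unemployed and labor force both fall by 2.56 → E = 150.84, U = 4.91, labor force = 155.75 million.
After the second change, unemployed falls and employed rises by 2.73; labor force unchanged → E = 153.57, U = 2.18, labor force = 155.75 million.
New unemployment rate = 2.18 / 155.75 = 1.40%.
Change = 1.40% − 4.72% = −3.32 percentage points.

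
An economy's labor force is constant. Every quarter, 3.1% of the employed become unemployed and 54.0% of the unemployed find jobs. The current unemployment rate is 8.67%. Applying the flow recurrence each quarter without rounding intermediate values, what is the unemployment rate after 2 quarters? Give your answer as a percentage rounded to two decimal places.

With a fixed labor force, u_{t+1} = u_t + s·(1−u_t) − f·u_t = u_t·(1−s−f) + s.
Here 1−s−f = 0.429 and s = 0.031.
u_1 = 0.086700 × 0.429 + 0.031 = 0.068194.
u_2 = 0.068194 × 0.429 + 0.031 = 0.060255.

Unemployment rate after two quarters ≈ 6.03%.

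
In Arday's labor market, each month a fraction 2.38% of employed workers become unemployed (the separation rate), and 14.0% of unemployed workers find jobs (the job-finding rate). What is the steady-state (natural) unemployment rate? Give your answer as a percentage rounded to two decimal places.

Steady-state unemployment rate ≈ 14.53%.

At steady state the flows balance: s·E = f·U, so U/(E+U) = s/(s+f).
u* = 2.38 / (2.38 + 14.0) = 2.38 / 16.38 = 14.53%.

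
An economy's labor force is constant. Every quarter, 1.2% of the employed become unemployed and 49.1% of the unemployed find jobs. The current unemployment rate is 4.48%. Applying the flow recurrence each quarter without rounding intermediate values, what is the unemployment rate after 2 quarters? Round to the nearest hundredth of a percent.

With a fixed labor force, u_{t+1} = u_t + s·(1−u_t) − f·u_t = u_t·(1−s−f) + s.
Here 1−s−f = 0.497 and s = 0.012.
u_1 = 0.044800 × 0.497 + 0.012 = 0.034266.
u_2 = 0.034266 × 0.497 + 0.012 = 0.029030.

Unemployment rate after two quarters ≈ 2.90%.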